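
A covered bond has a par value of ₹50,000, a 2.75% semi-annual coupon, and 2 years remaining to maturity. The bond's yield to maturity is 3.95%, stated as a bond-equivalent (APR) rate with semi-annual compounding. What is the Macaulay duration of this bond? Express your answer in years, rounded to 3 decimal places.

1.959 years

Periodic yield y = 0.01975. Discount each cash flow and weight by its period:
  t   CF        PV=CF/(1+0.01975)^t    t·PV
  1       687.50       674.1848       674.1848
  2       687.50       661.1276     1,322.2552
  3       687.50       648.3232     1,944.9696
  4    50,687.50    46,873.3524   187,493.4096
  Σ                 48,856.9880   191,434.8192
Price P = Σ PV = 48,856.9880.
Macaulay duration = Σ(t·PV) / P = 191,434.8192 / 48,856.9880 = 3.91827 half-year periods.
In years: 3.91827 / 2 = 1.95913 years.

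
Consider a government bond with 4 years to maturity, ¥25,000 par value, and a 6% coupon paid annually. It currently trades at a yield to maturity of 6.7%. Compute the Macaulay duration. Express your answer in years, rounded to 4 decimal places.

3.6686 years

Periodic yield y = 0.067. Discount each cash flow and weight by its year:
  t   CF        PV=CF/(1+0.067)^t    t·PV
  1     1,500.00     1,405.8107     1,405.8107
  2     1,500.00     1,317.5358     2,635.0716
  3     1,500.00     1,234.8039     3,704.4118
  4    26,500.00    20,445.0509    81,780.2036
  Σ                 24,403.2013    89,525.4977
Price P = Σ PV = 24,403.2013.
Macaulay duration = Σ(t·PV) / P = 89,525.4977 / 24,403.2013 = 3.66860 years.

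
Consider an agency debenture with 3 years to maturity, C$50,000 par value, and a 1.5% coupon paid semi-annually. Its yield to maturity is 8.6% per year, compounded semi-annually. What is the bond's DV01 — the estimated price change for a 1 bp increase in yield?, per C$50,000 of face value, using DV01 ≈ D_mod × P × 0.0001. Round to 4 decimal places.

C$11.4864

Periodic yield y = 0.043.
  t   CF        PV=CF/(1+0.043)^t    t·PV
  1       375.00       359.5398       359.5398
  2       375.00       344.7170       689.4339
  3       375.00       330.5052       991.5157
  4       375.00       316.8794     1,267.5177
  5       375.00       303.8154     1,519.0768
  6    50,375.00    39,129.9424   234,779.6544
  Σ                 40,785.3992   239,606.7383
P = 40,785.3992; D_Mac = 5.87482 half-year periods = 2.93741 yrs; D_mod = 2.81631 yrs.
DV01 ≈ 2.81631 × 40,785.3992 × 0.0001 = 11.486421.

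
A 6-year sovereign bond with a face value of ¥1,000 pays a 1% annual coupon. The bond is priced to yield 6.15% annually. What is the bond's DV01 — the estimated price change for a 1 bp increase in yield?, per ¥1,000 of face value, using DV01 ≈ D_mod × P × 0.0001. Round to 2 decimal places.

¥0.41

Periodic yield y = 0.0615.
  t   CF        PV=CF/(1+0.0615)^t    t·PV
  1        10.00         9.4206         9.4206
  2        10.00         8.8748        17.7497
  3        10.00         8.3606        25.0819
  4        10.00         7.8763        31.5050
  5        10.00         7.4199        37.0997
  6     1,010.00       705.9946     4,235.9676
  Σ                    747.9469     4,356.8246
P = 747.9469; D_Mac = 5.82505 yrs; D_mod = 5.48756 yrs.
DV01 ≈ 5.48756 × 747.9469 × 0.0001 = 0.410440.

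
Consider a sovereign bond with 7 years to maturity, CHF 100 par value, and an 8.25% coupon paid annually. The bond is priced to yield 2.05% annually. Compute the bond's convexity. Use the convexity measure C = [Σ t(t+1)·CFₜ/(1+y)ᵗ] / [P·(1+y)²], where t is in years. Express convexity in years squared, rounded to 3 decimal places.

41.814

With y = 0.0205:
  t   CF        PV=CF/(1+0.0205)^t    t·PV        t(t+1)·PV
  1         8.25         8.0843         8.0843          16.1685
  2         8.25         7.9219        15.8437          47.5312
  3         8.25         7.7627        23.2882          93.1529
  4         8.25         7.6068        30.4272         152.1360
  5         8.25         7.4540        37.2700         223.6198
  6         8.25         7.3043        43.8255         306.7787
  7       108.25        93.9154       657.4078       5,259.2628
  Σ                    140.0493       816.1468       6,098.6498
P = 140.0493.
Convexity = Σ t(t+1)·PV / [P·(1+y)²] = 6,098.6498 / (140.0493 × 1.041420) = 41.81447.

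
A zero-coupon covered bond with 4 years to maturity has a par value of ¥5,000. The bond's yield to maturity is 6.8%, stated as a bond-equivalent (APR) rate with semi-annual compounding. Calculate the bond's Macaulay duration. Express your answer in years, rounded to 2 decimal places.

4.00 years

A zero-coupon bond has a single cash flow at maturity, so its Macaulay duration equals its maturity: 4 years.
(Equivalently: 8 semi-annual periods ÷ 2 = 4 years.)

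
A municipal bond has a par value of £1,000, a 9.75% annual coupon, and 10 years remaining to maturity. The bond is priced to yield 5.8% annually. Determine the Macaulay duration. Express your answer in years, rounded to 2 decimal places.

Periodic yield y = 0.058. Discount each cash flow and weight by its year:
  t   CF        PV=CF/(1+0.058)^t    t·PV
  1        97.50        92.1550        92.1550
  2        97.50        87.1030       174.2061
  3        97.50        82.3280       246.9840
  4        97.50        77.8148       311.2590
  5        97.50        73.5489       367.7446
  6        97.50        69.5169       417.1016
  7        97.50        65.7060       459.9419
  8        97.50        62.1040       496.8317
  9        97.50        58.6994       528.2945
  10    1,097.50       624.5222     6,245.2216
  Σ                  1,293.4982     9,339.7400
Price P = Σ PV = 1,293.4982.
Macaulay duration = Σ(t·PV) / P = 9,339.7400 / 1,293.4982 = 7.22053 years.

7.22 years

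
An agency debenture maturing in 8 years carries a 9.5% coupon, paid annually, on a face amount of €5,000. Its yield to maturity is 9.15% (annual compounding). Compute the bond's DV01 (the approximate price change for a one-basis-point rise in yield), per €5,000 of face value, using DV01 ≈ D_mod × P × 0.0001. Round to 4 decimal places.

Periodic yield y = 0.0915.
  t   CF        PV=CF/(1+0.0915)^t    t·PV
  1       475.00       435.1809       435.1809
  2       475.00       398.6999       797.3998
  3       475.00       365.2771     1,095.8312
  4       475.00       334.6560     1,338.6241
  5       475.00       306.6019     1,533.0097
  6       475.00       280.8996     1,685.3978
  7       475.00       257.3519     1,801.4635
  8     5,475.00     2,717.6542    21,741.2340
  Σ                  5,096.3217    30,428.1410
P = 5,096.3217; D_Mac = 5.97061 yrs; D_mod = 5.47009 yrs.
DV01 ≈ 5.47009 × 5,096.3217 × 0.0001 = 2.787736.

€2.7877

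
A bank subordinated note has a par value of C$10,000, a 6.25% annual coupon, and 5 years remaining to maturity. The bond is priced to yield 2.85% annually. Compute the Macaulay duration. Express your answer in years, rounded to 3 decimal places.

4.489 years

Periodic yield y = 0.0285. Discount each cash flow and weight by its year:
  t   CF        PV=CF/(1+0.0285)^t    t·PV
  1       625.00       607.6811       607.6811
  2       625.00       590.8421     1,181.6842
  3       625.00       574.4697     1,723.4091
  4       625.00       558.5510     2,234.2040
  5    10,625.00     9,232.2479    46,161.2396
  Σ                 11,563.7918    51,908.2180
Price P = Σ PV = 11,563.7918.
Macaulay duration = Σ(t·PV) / P = 51,908.2180 / 11,563.7918 = 4.48886 years.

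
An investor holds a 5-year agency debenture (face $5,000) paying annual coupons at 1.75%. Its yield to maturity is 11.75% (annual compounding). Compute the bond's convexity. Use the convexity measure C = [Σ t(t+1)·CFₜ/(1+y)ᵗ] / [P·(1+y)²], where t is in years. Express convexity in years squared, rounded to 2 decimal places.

22.62

With y = 0.1175:
  t   CF        PV=CF/(1+0.1175)^t    t·PV        t(t+1)·PV
  1        87.50        78.2998        78.2998         156.5996
  2        87.50        70.0669       140.1338         420.4015
  3        87.50        62.6997       188.0991         752.3964
  4        87.50        56.1071       224.4285       1,122.1423
  5     5,087.50     2,919.2196    14,596.0979      87,576.5874
  Σ                  3,186.3931    15,227.0591      90,028.1271
P = 3,186.3931.
Convexity = Σ t(t+1)·PV / [P·(1+y)²] = 90,028.1271 / (3,186.3931 × 1.248806) = 22.62475.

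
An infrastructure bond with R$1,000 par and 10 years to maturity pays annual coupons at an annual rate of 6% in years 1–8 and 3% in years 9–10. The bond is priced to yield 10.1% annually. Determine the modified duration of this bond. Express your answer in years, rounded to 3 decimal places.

6.670 years

Periodic yield y = 0.101. First find Macaulay duration:
  t   CF        PV=CF/(1+0.101)^t    t·PV
  1        60.00        54.4959        54.4959
  2        60.00        49.4967        98.9935
  3        60.00        44.9562       134.8685
  4        60.00        40.8321       163.3285
  5        60.00        37.0864       185.4320
  6        60.00        33.6843       202.1057
  7        60.00        30.5943       214.1599
  8        60.00        27.7877       222.3016
  9        30.00        12.6193       113.5737
  10    1,030.00       393.5175     3,935.1749
  Σ                    725.0704     5,324.4342
P = 725.0704; Macaulay duration = 5,324.4342 / 725.0704 = 7.34333 years.
Modified duration = D_Mac / (1 + y) = 7.34333 / 1.101 = 6.66969 years.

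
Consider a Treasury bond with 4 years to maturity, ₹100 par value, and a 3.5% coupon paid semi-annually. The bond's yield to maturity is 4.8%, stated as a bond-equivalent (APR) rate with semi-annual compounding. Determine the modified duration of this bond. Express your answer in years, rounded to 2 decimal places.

Periodic yield y = 0.024. First find Macaulay duration:
  t   CF        PV=CF/(1+0.024)^t    t·PV
  1         1.75         1.7090         1.7090
  2         1.75         1.6689         3.3379
  3         1.75         1.6298         4.8894
  4         1.75         1.5916         6.3665
  5         1.75         1.5543         7.7716
  6         1.75         1.5179         9.1073
  7         1.75         1.4823        10.3762
  8       101.75        84.1656       673.3250
  Σ                     95.3195       716.8828
P = 95.3195; Macaulay duration = 716.8828 / 95.3195 = 7.52084 half-year periods = 3.76042 years.
Modified duration = D_Mac / (1 + y) = 3.76042 / 1.024 = 3.67229 years.

3.67 years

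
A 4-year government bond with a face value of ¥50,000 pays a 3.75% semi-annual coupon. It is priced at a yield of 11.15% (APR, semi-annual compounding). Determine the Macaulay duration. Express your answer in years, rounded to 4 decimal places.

3.7076 years

Periodic yield y = 0.05575. Discount each cash flow and weight by its period:
  t   CF        PV=CF/(1+0.05575)^t    t·PV
  1       937.50       887.9943       887.9943
  2       937.50       841.1028     1,682.2057
  3       937.50       796.6875     2,390.0625
  4       937.50       754.6176     3,018.4703
  5       937.50       714.7692     3,573.8460
  6       937.50       677.0250     4,062.1503
  7       937.50       641.2740     4,488.9181
  8    50,937.50    33,002.6570   264,021.2557
  Σ                 38,316.1275   284,124.9029
Price P = Σ PV = 38,316.1275.
Macaulay duration = Σ(t·PV) / P = 284,124.9029 / 38,316.1275 = 7.41528 half-year periods.
In years: 7.41528 / 2 = 3.70764 years.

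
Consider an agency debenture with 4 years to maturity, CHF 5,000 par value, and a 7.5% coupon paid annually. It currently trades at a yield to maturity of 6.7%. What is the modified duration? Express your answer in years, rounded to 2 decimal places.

3.38 years

Periodic yield y = 0.067. First find Macaulay duration:
  t   CF        PV=CF/(1+0.067)^t    t·PV
  1       375.00       351.4527       351.4527
  2       375.00       329.3839       658.7679
  3       375.00       308.7010       926.1029
  4     5,375.00     4,146.8735    16,587.4941
  Σ                  5,136.4111    18,523.8176
P = 5,136.4111; Macaulay duration = 18,523.8176 / 5,136.4111 = 3.60637 years.
Modified duration = D_Mac / (1 + y) = 3.60637 / 1.067 = 3.37992 years.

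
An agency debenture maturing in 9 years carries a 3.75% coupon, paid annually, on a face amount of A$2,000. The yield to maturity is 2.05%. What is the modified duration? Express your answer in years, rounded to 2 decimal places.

Periodic yield y = 0.0205. First find Macaulay duration:
  t   CF        PV=CF/(1+0.0205)^t    t·PV
  1        75.00        73.4934        73.4934
  2        75.00        72.0170       144.0341
  3        75.00        70.5703       211.7110
  4        75.00        69.1527       276.6109
  5        75.00        67.7636       338.8178
  6        75.00        66.4023       398.4139
  7        75.00        65.0684       455.4789
  8        75.00        63.7613       510.0904
  9     2,075.00     1,728.6259    15,557.6332
  Σ                  2,276.8550    17,966.2836
P = 2,276.8550; Macaulay duration = 17,966.2836 / 2,276.8550 = 7.89083 years.
Modified duration = D_Mac / (1 + y) = 7.89083 / 1.0205 = 7.73232 years.

7.73 years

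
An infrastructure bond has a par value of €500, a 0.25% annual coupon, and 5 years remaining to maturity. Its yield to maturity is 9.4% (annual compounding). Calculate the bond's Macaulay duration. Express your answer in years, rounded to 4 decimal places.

4.9676 years

Periodic yield y = 0.094. Discount each cash flow and weight by its year:
  t   CF        PV=CF/(1+0.094)^t    t·PV
  1         1.25         1.1426         1.1426
  2         1.25         1.0444         2.0888
  3         1.25         0.9547         2.8640
  4         1.25         0.8727         3.4906
  5       501.25       319.8658     1,599.3289
  Σ                    323.8801     1,608.9150
Price P = Σ PV = 323.8801.
Macaulay duration = Σ(t·PV) / P = 1,608.9150 / 323.8801 = 4.96762 years.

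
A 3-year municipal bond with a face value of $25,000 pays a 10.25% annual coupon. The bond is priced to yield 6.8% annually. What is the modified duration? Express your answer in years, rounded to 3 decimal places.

Periodic yield y = 0.068. First find Macaulay duration:
  t   CF        PV=CF/(1+0.068)^t    t·PV
  1     2,562.50     2,399.3446     2,399.3446
  2     2,562.50     2,246.5773     4,493.1546
  3    27,562.50    22,625.8471    67,877.5414
  Σ                 27,271.7690    74,770.0406
P = 27,271.7690; Macaulay duration = 74,770.0406 / 27,271.7690 = 2.74166 years.
Modified duration = D_Mac / (1 + y) = 2.74166 / 1.068 = 2.56710 years.

2.567 years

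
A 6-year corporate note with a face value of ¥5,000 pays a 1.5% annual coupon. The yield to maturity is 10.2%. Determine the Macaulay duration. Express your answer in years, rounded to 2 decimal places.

5.71 years

Periodic yield y = 0.102. Discount each cash flow and weight by its year:
  t   CF        PV=CF/(1+0.102)^t    t·PV
  1        75.00        68.0581        68.0581
  2        75.00        61.7587       123.5174
  3        75.00        56.0424       168.1271
  4        75.00        50.8551       203.4206
  5        75.00        46.1480       230.7402
  6     5,075.00     2,833.6518    17,001.9107
  Σ                  3,116.5141    17,795.7740
Price P = Σ PV = 3,116.5141.
Macaulay duration = Σ(t·PV) / P = 17,795.7740 / 3,116.5141 = 5.71015 years.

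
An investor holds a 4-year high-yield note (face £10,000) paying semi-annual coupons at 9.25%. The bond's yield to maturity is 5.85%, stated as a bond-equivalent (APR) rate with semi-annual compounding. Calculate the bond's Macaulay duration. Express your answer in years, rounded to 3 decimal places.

3.469 years

Periodic yield y = 0.02925. Discount each cash flow and weight by its period:
  t   CF        PV=CF/(1+0.02925)^t    t·PV
  1       462.50       449.3563       449.3563
  2       462.50       436.5862       873.1724
  3       462.50       424.1789     1,272.5368
  4       462.50       412.1243     1,648.4972
  5       462.50       400.4123     2,002.0613
  6       462.50       389.0330     2,334.1982
  7       462.50       377.9772     2,645.8404
  8    10,462.50     8,307.4640    66,459.7116
  Σ                 11,197.1322    77,685.3743
Price P = Σ PV = 11,197.1322.
Macaulay duration = Σ(t·PV) / P = 77,685.3743 / 11,197.1322 = 6.93797 half-year periods.
In years: 6.93797 / 2 = 3.46899 years.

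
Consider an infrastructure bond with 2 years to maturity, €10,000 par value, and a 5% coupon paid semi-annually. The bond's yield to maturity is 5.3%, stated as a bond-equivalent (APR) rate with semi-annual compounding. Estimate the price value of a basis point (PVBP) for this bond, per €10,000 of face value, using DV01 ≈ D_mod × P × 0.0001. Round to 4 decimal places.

€1.8675

Periodic yield y = 0.0265.
  t   CF        PV=CF/(1+0.0265)^t    t·PV
  1       250.00       243.5460       243.5460
  2       250.00       237.2587       474.5174
  3       250.00       231.1336       693.4009
  4    10,250.00     9,231.8354    36,927.3414
  Σ                  9,943.7737    38,338.8057
P = 9,943.7737; D_Mac = 3.85556 half-year periods = 1.92778 yrs; D_mod = 1.87801 yrs.
DV01 ≈ 1.87801 × 9,943.7737 × 0.0001 = 1.867453.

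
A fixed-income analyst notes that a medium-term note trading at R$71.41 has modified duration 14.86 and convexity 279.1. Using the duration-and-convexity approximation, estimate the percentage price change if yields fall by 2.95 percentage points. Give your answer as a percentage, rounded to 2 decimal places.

+55.98%

Duration effect: -D_mod·Δy = -14.86 × (-0.0295) = +0.438370
Convexity effect: ½·C·(Δy)² = 0.5 × 279.1 × (-0.0295)² = +0.1214433875
ΔP/P ≈ +0.438370 + 0.1214433875 = +0.5598133875
= +55.98133875%.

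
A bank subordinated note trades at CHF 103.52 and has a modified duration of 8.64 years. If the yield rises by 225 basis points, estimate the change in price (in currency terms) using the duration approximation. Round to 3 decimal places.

-CHF 20.124

Duration approximation: ΔP/P ≈ -D_mod · Δy = -8.64 × (+0.0225) = -0.194400.
ΔP ≈ 103.52 × (-0.194400) = -20.124288.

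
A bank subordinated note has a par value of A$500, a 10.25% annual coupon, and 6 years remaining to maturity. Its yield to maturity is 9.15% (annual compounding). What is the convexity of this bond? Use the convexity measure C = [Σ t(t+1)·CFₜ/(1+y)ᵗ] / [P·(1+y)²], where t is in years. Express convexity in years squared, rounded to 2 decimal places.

25.97

With y = 0.0915:
  t   CF        PV=CF/(1+0.0915)^t    t·PV        t(t+1)·PV
  1        51.25        46.9537        46.9537          93.9075
  2        51.25        43.0176        86.0352         258.1057
  3        51.25        39.4115       118.2344         472.9377
  4        51.25        36.1076       144.4305         722.1525
  5        51.25        33.0807       165.4037         992.4221
  6       551.25       325.9914     1,955.9485      13,691.6394
  Σ                    524.5626     2,517.0061      16,231.1648
P = 524.5626.
Convexity = Σ t(t+1)·PV / [P·(1+y)²] = 16,231.1648 / (524.5626 × 1.191372) = 25.97197.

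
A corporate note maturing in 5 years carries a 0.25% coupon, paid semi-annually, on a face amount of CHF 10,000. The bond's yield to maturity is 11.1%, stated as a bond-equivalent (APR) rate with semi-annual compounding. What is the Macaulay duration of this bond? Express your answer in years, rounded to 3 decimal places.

4.961 years

Periodic yield y = 0.0555. Discount each cash flow and weight by its period:
  t   CF        PV=CF/(1+0.0555)^t    t·PV
  1        12.50        11.8427        11.8427
  2        12.50        11.2200        22.4400
  3        12.50        10.6300        31.8901
  4        12.50        10.0711        40.2844
  5        12.50         9.5415        47.7077
  6        12.50         9.0398        54.2390
  7        12.50         8.5645        59.9515
  8        12.50         8.1142        64.9134
  9        12.50         7.6875        69.1876
  10   10,012.50     5,833.9157    58,339.1575
  Σ                  5,920.6272    58,741.6141
Price P = Σ PV = 5,920.6272.
Macaulay duration = Σ(t·PV) / P = 58,741.6141 / 5,920.6272 = 9.92152 half-year periods.
In years: 9.92152 / 2 = 4.96076 years.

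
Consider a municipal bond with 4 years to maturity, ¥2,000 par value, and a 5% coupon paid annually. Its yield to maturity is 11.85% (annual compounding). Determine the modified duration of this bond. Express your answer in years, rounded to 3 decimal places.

Periodic yield y = 0.1185. First find Macaulay duration:
  t   CF        PV=CF/(1+0.1185)^t    t·PV
  1       100.00        89.4055        89.4055
  2       100.00        79.9334       159.8667
  3       100.00        71.4648       214.3943
  4     2,100.00     1,341.7615     5,367.0462
  Σ                  1,582.5651     5,830.7127
P = 1,582.5651; Macaulay duration = 5,830.7127 / 1,582.5651 = 3.68434 years.
Modified duration = D_Mac / (1 + y) = 3.68434 / 1.1185 = 3.29400 years.

3.294 years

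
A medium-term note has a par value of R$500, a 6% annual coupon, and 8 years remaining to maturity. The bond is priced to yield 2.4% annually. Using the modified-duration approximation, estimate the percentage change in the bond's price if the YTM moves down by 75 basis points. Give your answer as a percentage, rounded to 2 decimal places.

Periodic yield y = 0.024. Modified duration first:
  t   CF        PV=CF/(1+0.024)^t    t·PV
  1        30.00        29.2969        29.2969
  2        30.00        28.6102        57.2205
  3        30.00        27.9397        83.8190
  4        30.00        27.2848       109.1394
  5        30.00        26.6454       133.2268
  6        30.00        26.0209       156.1251
  7        30.00        25.4110       177.8769
  8       530.00       438.4057     3,507.2458
  Σ                    629.6145     4,253.9503
P = 629.6145; D_Mac = 6.75644 yrs; D_mod = 6.75644/(1+0.024) = 6.59808 yrs.
ΔP/P ≈ -D_mod · Δy = -6.59808 × (-0.0075) = +0.049486 = +4.9486%.

+4.95%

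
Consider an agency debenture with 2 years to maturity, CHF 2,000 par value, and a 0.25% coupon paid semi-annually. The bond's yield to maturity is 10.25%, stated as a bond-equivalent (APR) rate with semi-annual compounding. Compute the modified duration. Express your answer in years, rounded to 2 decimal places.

Periodic yield y = 0.05125. First find Macaulay duration:
  t   CF        PV=CF/(1+0.05125)^t    t·PV
  1         2.50         2.3781         2.3781
  2         2.50         2.2622         4.5244
  3         2.50         2.1519         6.4557
  4     2,002.50     1,639.6399     6,558.5598
  Σ                  1,646.4321     6,571.9180
P = 1,646.4321; Macaulay duration = 6,571.9180 / 1,646.4321 = 3.99161 half-year periods = 1.99581 years.
Modified duration = D_Mac / (1 + y) = 1.99581 / 1.05125 = 1.89851 years.

1.90 years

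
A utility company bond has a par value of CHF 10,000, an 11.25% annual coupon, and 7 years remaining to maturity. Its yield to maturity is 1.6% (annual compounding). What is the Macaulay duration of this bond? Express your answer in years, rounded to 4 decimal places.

5.6139 years

Periodic yield y = 0.016. Discount each cash flow and weight by its year:
  t   CF        PV=CF/(1+0.016)^t    t·PV
  1     1,125.00     1,107.2835     1,107.2835
  2     1,125.00     1,089.8459     2,179.6919
  3     1,125.00     1,072.6830     3,218.0490
  4     1,125.00     1,055.7904     4,223.1614
  5     1,125.00     1,039.1637     5,195.8187
  6     1,125.00     1,022.7990     6,136.7937
  7    11,125.00     9,955.0642    69,685.4492
  Σ                 16,342.6296    91,746.2474
Price P = Σ PV = 16,342.6296.
Macaulay duration = Σ(t·PV) / P = 91,746.2474 / 16,342.6296 = 5.61392 years.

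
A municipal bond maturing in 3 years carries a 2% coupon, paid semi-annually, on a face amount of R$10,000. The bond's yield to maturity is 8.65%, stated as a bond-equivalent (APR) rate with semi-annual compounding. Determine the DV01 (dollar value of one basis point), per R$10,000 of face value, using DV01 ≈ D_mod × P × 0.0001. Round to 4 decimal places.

R$2.3144

Periodic yield y = 0.04325.
  t   CF        PV=CF/(1+0.04325)^t    t·PV
  1       100.00        95.8543        95.8543
  2       100.00        91.8805       183.7609
  3       100.00        88.0714       264.2142
  4       100.00        84.4202       337.6808
  5       100.00        80.9204       404.6020
  6    10,100.00     7,834.1343    47,004.8059
  Σ                  8,275.2811    48,290.9182
P = 8,275.2811; D_Mac = 5.83556 half-year periods = 2.91778 yrs; D_mod = 2.79682 yrs.
DV01 ≈ 2.79682 × 8,275.2811 × 0.0001 = 2.314446.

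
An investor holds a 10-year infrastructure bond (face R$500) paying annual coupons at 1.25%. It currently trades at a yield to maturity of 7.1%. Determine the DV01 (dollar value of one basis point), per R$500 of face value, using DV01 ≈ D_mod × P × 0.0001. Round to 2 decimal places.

R$0.26

Periodic yield y = 0.071.
  t   CF        PV=CF/(1+0.071)^t    t·PV
  1         6.25         5.8357         5.8357
  2         6.25         5.4488        10.8976
  3         6.25         5.0876        15.2628
  4         6.25         4.7503        19.0012
  5         6.25         4.4354        22.1770
  6         6.25         4.1414        24.8482
  7         6.25         3.8668        27.0677
  8         6.25         3.6105        28.8838
  9         6.25         3.3711        30.3401
  10      506.25       254.9590     2,549.5899
  Σ                    295.5065     2,733.9040
P = 295.5065; D_Mac = 9.25159 yrs; D_mod = 8.63827 yrs.
DV01 ≈ 8.63827 × 295.5065 × 0.0001 = 0.255266.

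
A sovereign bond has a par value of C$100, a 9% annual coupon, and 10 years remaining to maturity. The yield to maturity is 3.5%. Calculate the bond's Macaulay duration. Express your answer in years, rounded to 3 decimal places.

Periodic yield y = 0.035. Discount each cash flow and weight by its year:
  t   CF        PV=CF/(1+0.035)^t    t·PV
  1         9.00         8.6957         8.6957
  2         9.00         8.4016        16.8032
  3         9.00         8.1175        24.3525
  4         9.00         7.8430        31.3719
  5         9.00         7.5778        37.8888
  6         9.00         7.3215        43.9290
  7         9.00         7.0739        49.5174
  8         9.00         6.8347        54.6776
  9         9.00         6.6036        59.4322
  10      109.00        77.2722       772.7215
  Σ                    145.7413     1,099.3898
Price P = Σ PV = 145.7413.
Macaulay duration = Σ(t·PV) / P = 1,099.3898 / 145.7413 = 7.54343 years.

7.543 years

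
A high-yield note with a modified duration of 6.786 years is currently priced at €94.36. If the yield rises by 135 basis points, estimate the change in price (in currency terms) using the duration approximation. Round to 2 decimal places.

Duration approximation: ΔP/P ≈ -D_mod · Δy = -6.786 × (+0.0135) = -0.091611.
ΔP ≈ 94.36 × (-0.091611) = -8.64441396.

-€8.64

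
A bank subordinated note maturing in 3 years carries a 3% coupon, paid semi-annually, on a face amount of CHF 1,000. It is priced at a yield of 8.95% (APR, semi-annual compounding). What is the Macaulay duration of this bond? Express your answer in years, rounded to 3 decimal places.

Periodic yield y = 0.04475. Discount each cash flow and weight by its period:
  t   CF        PV=CF/(1+0.04475)^t    t·PV
  1        15.00        14.3575        14.3575
  2        15.00        13.7425        27.4850
  3        15.00        13.1539        39.4617
  4        15.00        12.5905        50.3619
  5        15.00        12.0512        60.2559
  6     1,015.00       780.5339     4,683.2033
  Σ                    846.4294     4,875.1253
Price P = Σ PV = 846.4294.
Macaulay duration = Σ(t·PV) / P = 4,875.1253 / 846.4294 = 5.75964 half-year periods.
In years: 5.75964 / 2 = 2.87982 years.

2.880 years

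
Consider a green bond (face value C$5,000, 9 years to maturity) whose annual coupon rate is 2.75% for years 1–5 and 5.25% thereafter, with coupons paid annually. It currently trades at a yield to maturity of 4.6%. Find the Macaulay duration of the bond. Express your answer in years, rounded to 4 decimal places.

Periodic yield y = 0.046. Discount each cash flow and weight by its year:
  t   CF        PV=CF/(1+0.046)^t    t·PV
  1       137.50       131.4532       131.4532
  2       137.50       125.6722       251.3445
  3       137.50       120.1455       360.4366
  4       137.50       114.8619       459.4476
  5       137.50       109.8106       549.0530
  6       262.50       200.4191     1,202.5149
  7       262.50       191.6053     1,341.2371
  8       262.50       183.1791     1,465.4325
  9     5,262.50     3,510.8069    31,597.2625
  Σ                  4,687.9539    37,358.1817
Price P = Σ PV = 4,687.9539.
Macaulay duration = Σ(t·PV) / P = 37,358.1817 / 4,687.9539 = 7.96897 years.

7.9690 years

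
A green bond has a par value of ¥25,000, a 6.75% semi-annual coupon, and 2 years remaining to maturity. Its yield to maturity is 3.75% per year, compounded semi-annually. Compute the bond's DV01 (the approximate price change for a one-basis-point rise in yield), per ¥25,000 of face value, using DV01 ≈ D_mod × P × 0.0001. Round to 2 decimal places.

Periodic yield y = 0.01875.
  t   CF        PV=CF/(1+0.01875)^t    t·PV
  1       843.75       828.2209       828.2209
  2       843.75       812.9775     1,625.9551
  3       843.75       798.0148     2,394.0443
  4    25,843.75    23,993.0271    95,972.1083
  Σ                 26,432.2402   100,820.3285
P = 26,432.2402; D_Mac = 3.81429 half-year periods = 1.90715 yrs; D_mod = 1.87205 yrs.
DV01 ≈ 1.87205 × 26,432.2402 × 0.0001 = 4.948237.

¥4.95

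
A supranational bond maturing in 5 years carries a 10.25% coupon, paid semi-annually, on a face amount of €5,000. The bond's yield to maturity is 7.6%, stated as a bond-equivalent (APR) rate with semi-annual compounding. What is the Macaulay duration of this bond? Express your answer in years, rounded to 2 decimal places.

4.09 years

Periodic yield y = 0.038. Discount each cash flow and weight by its period:
  t   CF        PV=CF/(1+0.038)^t    t·PV
  1       256.25       246.8690       246.8690
  2       256.25       237.8314       475.6628
  3       256.25       229.1246       687.3739
  4       256.25       220.7367       882.9466
  5       256.25       212.6557     1,063.2787
  6       256.25       204.8707     1,229.2239
  7       256.25       197.3706     1,381.5940
  8       256.25       190.1451     1,521.1605
  9       256.25       183.1841     1,648.6566
  10    5,256.25     3,619.9492    36,199.4922
  Σ                  5,542.7370    45,336.2582
Price P = Σ PV = 5,542.7370.
Macaulay duration = Σ(t·PV) / P = 45,336.2582 / 5,542.7370 = 8.17940 half-year periods.
In years: 8.17940 / 2 = 4.08970 years.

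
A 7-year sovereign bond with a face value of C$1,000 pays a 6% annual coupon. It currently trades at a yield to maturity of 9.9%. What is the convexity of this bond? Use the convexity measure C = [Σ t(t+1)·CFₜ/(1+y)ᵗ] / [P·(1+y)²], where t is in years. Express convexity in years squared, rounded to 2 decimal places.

35.78

With y = 0.099:
  t   CF        PV=CF/(1+0.099)^t    t·PV        t(t+1)·PV
  1        60.00        54.5951        54.5951         109.1902
  2        60.00        49.6771        99.3541         298.0623
  3        60.00        45.2021       135.6062         542.4247
  4        60.00        41.1302       164.5207         822.6034
  5        60.00        37.4251       187.1254       1,122.7525
  6        60.00        34.0538       204.3226       1,430.2580
  7     1,060.00       547.4217     3,831.9520      30,655.6159
  Σ                    809.5049     4,677.4760      34,980.9069
P = 809.5049.
Convexity = Σ t(t+1)·PV / [P·(1+y)²] = 34,980.9069 / (809.5049 × 1.207801) = 35.77801.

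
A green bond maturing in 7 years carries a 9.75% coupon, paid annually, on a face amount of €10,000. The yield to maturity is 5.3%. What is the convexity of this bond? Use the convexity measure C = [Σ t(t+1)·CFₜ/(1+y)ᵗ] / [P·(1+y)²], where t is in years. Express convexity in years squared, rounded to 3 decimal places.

With y = 0.053:
  t   CF        PV=CF/(1+0.053)^t    t·PV        t(t+1)·PV
  1       975.00       925.9259       925.9259       1,851.8519
  2       975.00       879.3219     1,758.6437       5,275.9312
  3       975.00       835.0635     2,505.1905      10,020.7620
  4       975.00       793.0328     3,172.1311      15,860.6553
  5       975.00       753.1175     3,765.5877      22,593.5261
  6       975.00       715.2113     4,291.2680      30,038.8761
  7    10,975.00     7,645.5007    53,518.5047     428,148.0374
  Σ                 12,547.1736    69,937.2516     513,789.6399
P = 12,547.1736.
Convexity = Σ t(t+1)·PV / [P·(1+y)²] = 513,789.6399 / (12,547.1736 × 1.108809) = 36.93029.

36.930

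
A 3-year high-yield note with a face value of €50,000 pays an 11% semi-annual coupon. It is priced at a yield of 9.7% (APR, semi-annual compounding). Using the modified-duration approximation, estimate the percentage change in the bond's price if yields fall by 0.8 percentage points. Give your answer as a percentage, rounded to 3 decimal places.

Periodic yield y = 0.0485. Modified duration first:
  t   CF        PV=CF/(1+0.0485)^t    t·PV
  1     2,750.00     2,622.7945     2,622.7945
  2     2,750.00     2,501.4730     5,002.9461
  3     2,750.00     2,385.7635     7,157.2905
  4     2,750.00     2,275.4063     9,101.6252
  5     2,750.00     2,170.1538    10,850.7692
  6    52,750.00    39,701.9516   238,211.7094
  Σ                 51,657.5427   272,947.1347
P = 51,657.5427; D_Mac = 5.28378 half-year periods = 2.64189 yrs; D_mod = 2.64189/(1+0.0485) = 2.51969 yrs.
ΔP/P ≈ -D_mod · Δy = -2.51969 × (-0.008) = +0.020157 = +2.0157%.

+2.016%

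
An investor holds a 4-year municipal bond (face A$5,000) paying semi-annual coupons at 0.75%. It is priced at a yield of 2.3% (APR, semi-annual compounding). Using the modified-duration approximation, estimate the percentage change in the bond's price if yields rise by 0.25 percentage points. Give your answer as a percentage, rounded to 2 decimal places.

-0.98%

Periodic yield y = 0.0115. Modified duration first:
  t   CF        PV=CF/(1+0.0115)^t    t·PV
  1        18.75        18.5368        18.5368
  2        18.75        18.3261        36.6522
  3        18.75        18.1177        54.3532
  4        18.75        17.9117        71.6470
  5        18.75        17.7081        88.5405
  6        18.75        17.5068       105.0406
  7        18.75        17.3077       121.1541
  8     5,018.75     4,580.0315    36,640.2521
  Σ                  4,705.4465    37,136.1763
P = 4,705.4465; D_Mac = 7.89217 half-year periods = 3.94608 yrs; D_mod = 3.94608/(1+0.0115) = 3.90122 yrs.
ΔP/P ≈ -D_mod · Δy = -3.90122 × (+0.0025) = -0.009753 = -0.9753%.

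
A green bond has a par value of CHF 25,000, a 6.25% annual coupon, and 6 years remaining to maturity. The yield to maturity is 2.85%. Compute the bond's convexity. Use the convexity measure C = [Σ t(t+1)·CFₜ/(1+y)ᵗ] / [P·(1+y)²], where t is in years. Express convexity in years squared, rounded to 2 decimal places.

With y = 0.0285:
  t   CF        PV=CF/(1+0.0285)^t    t·PV        t(t+1)·PV
  1     1,562.50     1,519.2027     1,519.2027       3,038.4054
  2     1,562.50     1,477.1052     2,954.2104       8,862.6313
  3     1,562.50     1,436.1743     4,308.5228      17,234.0911
  4     1,562.50     1,396.3775     5,585.5100      27,927.5500
  5     1,562.50     1,357.6835     6,788.4176      40,730.5055
  6    26,562.50    22,441.0499   134,646.2993     942,524.0953
  Σ                 29,627.5931   155,802.1629   1,040,317.2787
P = 29,627.5931.
Convexity = Σ t(t+1)·PV / [P·(1+y)²] = 1,040,317.2787 / (29,627.5931 × 1.057812) = 33.19410.

33.19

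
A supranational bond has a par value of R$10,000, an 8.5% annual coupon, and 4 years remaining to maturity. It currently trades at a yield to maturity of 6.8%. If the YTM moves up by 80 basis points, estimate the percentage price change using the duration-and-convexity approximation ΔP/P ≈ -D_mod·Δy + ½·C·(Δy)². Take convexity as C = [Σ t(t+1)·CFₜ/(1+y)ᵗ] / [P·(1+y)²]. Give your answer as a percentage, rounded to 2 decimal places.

-2.62%

With y = 0.068:
  t   CF        PV=CF/(1+0.068)^t    t·PV        t(t+1)·PV
  1       850.00       795.8801       795.8801       1,591.7603
  2       850.00       745.2061     1,490.4123       4,471.2368
  3       850.00       697.7586     2,093.2757       8,373.1026
  4    10,850.00     8,339.5905    33,358.3621     166,791.8106
  Σ                 10,578.4354    37,737.9302     181,227.9103
P = 10,578.4354; D_Mac = 3.56744 yrs; D_mod = 3.34030 yrs; C = 15.01970.
Duration effect: -3.34030 × (+0.008) = -0.026722
Convexity effect: 0.5 × 15.01970 × (0.008)² = +0.0004806
ΔP/P ≈ -0.026722 + 0.0004806 = -0.026242 = -2.6242%.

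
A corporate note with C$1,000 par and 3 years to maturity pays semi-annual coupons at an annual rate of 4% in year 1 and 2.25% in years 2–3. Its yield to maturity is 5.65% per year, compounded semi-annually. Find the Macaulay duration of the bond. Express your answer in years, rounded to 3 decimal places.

2.873 years

Periodic yield y = 0.02825. Discount each cash flow and weight by its period:
  t   CF        PV=CF/(1+0.02825)^t    t·PV
  1        20.00        19.4505        19.4505
  2        20.00        18.9161        37.8323
  3        11.25        10.3480        31.0440
  4        11.25        10.0637        40.2548
  5        11.25         9.7872        48.9361
  6     1,011.25       855.5910     5,133.5462
  Σ                    924.1566     5,311.0639
Price P = Σ PV = 924.1566.
Macaulay duration = Σ(t·PV) / P = 5,311.0639 / 924.1566 = 5.74693 half-year periods.
In years: 5.74693 / 2 = 2.87347 years.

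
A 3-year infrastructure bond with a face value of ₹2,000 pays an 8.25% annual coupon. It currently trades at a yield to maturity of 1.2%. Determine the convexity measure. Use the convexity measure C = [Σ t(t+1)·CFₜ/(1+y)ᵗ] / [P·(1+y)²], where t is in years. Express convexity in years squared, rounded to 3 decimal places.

With y = 0.012:
  t   CF        PV=CF/(1+0.012)^t    t·PV        t(t+1)·PV
  1       165.00       163.0435       163.0435         326.0870
  2       165.00       161.1102       322.2203         966.6609
  3     2,165.00     2,088.8938     6,266.6814      25,066.7257
  Σ                  2,413.0474     6,751.9452      26,359.4736
P = 2,413.0474.
Convexity = Σ t(t+1)·PV / [P·(1+y)²] = 26,359.4736 / (2,413.0474 × 1.024144) = 10.66620.

10.666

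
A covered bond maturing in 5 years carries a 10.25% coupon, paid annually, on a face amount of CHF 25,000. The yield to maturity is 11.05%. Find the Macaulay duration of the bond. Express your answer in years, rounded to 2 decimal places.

Periodic yield y = 0.1105. Discount each cash flow and weight by its year:
  t   CF        PV=CF/(1+0.1105)^t    t·PV
  1     2,562.50     2,307.5191     2,307.5191
  2     2,562.50     2,077.9101     4,155.8201
  3     2,562.50     1,871.1482     5,613.4446
  4     2,562.50     1,684.9601     6,739.8404
  5    27,562.50    16,320.2119    81,601.0593
  Σ                 24,261.7494   100,417.6836
Price P = Σ PV = 24,261.7494.
Macaulay duration = Σ(t·PV) / P = 100,417.6836 / 24,261.7494 = 4.13893 years.

4.14 years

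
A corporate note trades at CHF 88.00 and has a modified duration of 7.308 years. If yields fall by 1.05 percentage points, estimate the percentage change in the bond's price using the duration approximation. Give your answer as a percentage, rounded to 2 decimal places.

+7.67%

Duration approximation: ΔP/P ≈ -D_mod · Δy = -7.308 × (-0.0105) = +0.076734.
As a percentage: +7.6734%.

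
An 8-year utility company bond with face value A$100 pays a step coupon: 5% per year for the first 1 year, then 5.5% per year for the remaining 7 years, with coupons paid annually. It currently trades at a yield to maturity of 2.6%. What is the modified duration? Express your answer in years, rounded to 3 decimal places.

Periodic yield y = 0.026. First find Macaulay duration:
  t   CF        PV=CF/(1+0.026)^t    t·PV
  1         5.00         4.8733         4.8733
  2         5.50         5.2248        10.4496
  3         5.50         5.0924        15.2771
  4         5.50         4.9633        19.8533
  5         5.50         4.8376        24.1878
  6         5.50         4.7150        28.2898
  7         5.50         4.5955        32.1684
  8       105.50        85.9159       687.3272
  Σ                    120.2177       822.4265
P = 120.2177; Macaulay duration = 822.4265 / 120.2177 = 6.84114 years.
Modified duration = D_Mac / (1 + y) = 6.84114 / 1.026 = 6.66778 years.

6.668 years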